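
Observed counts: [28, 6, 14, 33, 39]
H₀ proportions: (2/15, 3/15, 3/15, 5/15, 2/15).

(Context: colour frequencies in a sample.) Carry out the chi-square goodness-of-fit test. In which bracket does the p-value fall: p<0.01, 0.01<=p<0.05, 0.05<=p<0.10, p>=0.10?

n = 120; E_i = n·p_i = [16.00, 24.00, 24.00, 40.00, 16.00]
χ² = (28−16.00)²/16.00 + (6−24.00)²/24.00 + (14−24.00)²/24.00 + (33−40.00)²/40.00 + (39−16.00)²/16.00 = 60.9542
df = 4
p-value (upper-tail) = 0.00000
→ bracket: p<0.01

p-value bracket: p<0.01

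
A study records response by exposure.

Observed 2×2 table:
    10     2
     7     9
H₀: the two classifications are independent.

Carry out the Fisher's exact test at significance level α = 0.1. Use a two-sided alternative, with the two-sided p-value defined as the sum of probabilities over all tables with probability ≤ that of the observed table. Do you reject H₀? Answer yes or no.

reject H₀: yes

Margins: r₁=12, r₂=16, c₁=17, c₂=11, n=28
p_obs = C(12,10)·C(16,7)/C(28,17); sum pmf over tables with pmf ≤ p_obs
p-value (two-sided) = 0.05403
At α=0.1: p < α → reject H₀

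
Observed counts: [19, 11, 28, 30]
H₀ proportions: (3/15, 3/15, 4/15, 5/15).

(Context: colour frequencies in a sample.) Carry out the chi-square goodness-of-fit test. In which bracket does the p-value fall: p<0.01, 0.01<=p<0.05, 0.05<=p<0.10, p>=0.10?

n = 88; E_i = n·p_i = [17.60, 17.60, 23.47, 29.33]
χ² = (19−17.60)²/17.60 + (11−17.60)²/17.60 + (28−23.47)²/23.47 + (30−29.33)²/29.33 = 3.4773
df = 3
p-value (upper-tail) = 0.32372
→ bracket: p>=0.10

p-value bracket: p>=0.10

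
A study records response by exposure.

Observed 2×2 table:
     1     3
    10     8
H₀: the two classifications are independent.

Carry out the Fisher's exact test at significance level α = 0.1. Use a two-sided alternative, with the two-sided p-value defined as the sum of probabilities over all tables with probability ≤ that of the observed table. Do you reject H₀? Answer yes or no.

reject H₀: no

Margins: r₁=4, r₂=18, c₁=11, c₂=11, n=22
p_obs = C(4,1)·C(18,10)/C(22,11); sum pmf over tables with pmf ≤ p_obs
p-value (two-sided) = 0.58647
At α=0.1: p ≥ α → fail to reject H₀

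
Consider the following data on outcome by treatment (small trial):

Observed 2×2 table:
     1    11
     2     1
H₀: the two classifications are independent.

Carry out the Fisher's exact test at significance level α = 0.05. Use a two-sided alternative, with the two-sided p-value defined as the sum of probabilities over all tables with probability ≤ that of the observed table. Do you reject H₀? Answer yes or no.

Margins: r₁=12, r₂=3, c₁=3, c₂=12, n=15
p_obs = C(12,1)·C(3,2)/C(15,3); sum pmf over tables with pmf ≤ p_obs
p-value (two-sided) = 0.08132
At α=0.05: p ≥ α → fail to reject H₀

reject H₀: no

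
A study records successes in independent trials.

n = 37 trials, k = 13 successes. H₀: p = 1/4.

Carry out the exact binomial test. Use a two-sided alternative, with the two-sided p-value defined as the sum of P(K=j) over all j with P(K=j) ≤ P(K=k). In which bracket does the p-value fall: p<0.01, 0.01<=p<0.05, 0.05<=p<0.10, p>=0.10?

Exact binomial: n=37, k=13, p₀=1/4=0.2500
P(X=j) = C(n,j)·p₀^j·(1−p₀)^(n−j); p = Σ P(X=j) over j with P(X=j) ≤ P(X=13)
p-value (two-sided) = 0.18206
→ bracket: p>=0.10

p-value bracket: p>=0.10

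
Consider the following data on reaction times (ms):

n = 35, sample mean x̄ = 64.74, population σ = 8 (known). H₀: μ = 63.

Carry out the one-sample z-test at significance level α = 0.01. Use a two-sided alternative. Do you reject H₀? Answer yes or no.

SE = σ/√n = 8/√35 = 1.3522
z = (x̄−μ₀)/SE = (64.74−63)/1.3522 = 1.2867
p-value (two-sided) = 0.19818
At α=0.01: p ≥ α → fail to reject H₀

reject H₀: no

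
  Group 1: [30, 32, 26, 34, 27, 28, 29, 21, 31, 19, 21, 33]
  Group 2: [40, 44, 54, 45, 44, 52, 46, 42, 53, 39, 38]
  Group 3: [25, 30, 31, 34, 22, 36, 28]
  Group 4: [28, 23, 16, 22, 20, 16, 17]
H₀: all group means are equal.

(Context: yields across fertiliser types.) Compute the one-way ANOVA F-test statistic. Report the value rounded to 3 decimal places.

test statistic = 40.787

Group means [27.58, 45.18, 29.43, 20.29], grand mean 31.784
SSB = Σnᵢ(x̄ᵢ−x̄)² = 3150.574; SSW = ΣΣ(x−x̄ᵢ)² = 849.696
MSB = 3150.574/3 = 1050.1915; MSW = 849.696/33 = 25.7484
F = MSB/MSW = 40.7867
df = (3, 33)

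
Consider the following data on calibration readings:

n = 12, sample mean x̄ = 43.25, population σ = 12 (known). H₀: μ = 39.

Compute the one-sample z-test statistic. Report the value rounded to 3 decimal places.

SE = σ/√n = 12/√12 = 3.4641
z = (x̄−μ₀)/SE = (43.25−39)/3.4641 = 1.2269

test statistic = 1.227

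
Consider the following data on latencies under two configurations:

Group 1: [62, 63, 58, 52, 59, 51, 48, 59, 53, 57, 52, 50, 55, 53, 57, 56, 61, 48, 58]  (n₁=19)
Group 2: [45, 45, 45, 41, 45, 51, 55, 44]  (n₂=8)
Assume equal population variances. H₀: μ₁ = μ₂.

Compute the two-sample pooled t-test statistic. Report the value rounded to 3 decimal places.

x̄₁=55.368, s₁=4.536, n₁=19
x̄₂=46.375, s₂=4.438, n₂=8
s_p² = [18·4.536² + 7·4.438²]/25 = 20.3318
SE = √(s_p²·(1/19+1/8)) = 1.9004
t = (55.368−46.375)/1.9004 = 4.7323
df = 25

test statistic = 4.732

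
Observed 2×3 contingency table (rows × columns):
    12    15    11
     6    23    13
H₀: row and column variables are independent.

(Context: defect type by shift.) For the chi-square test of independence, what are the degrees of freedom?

df = (r−1)(c−1) = (2−1)·(3−1) = 2

degrees of freedom = 2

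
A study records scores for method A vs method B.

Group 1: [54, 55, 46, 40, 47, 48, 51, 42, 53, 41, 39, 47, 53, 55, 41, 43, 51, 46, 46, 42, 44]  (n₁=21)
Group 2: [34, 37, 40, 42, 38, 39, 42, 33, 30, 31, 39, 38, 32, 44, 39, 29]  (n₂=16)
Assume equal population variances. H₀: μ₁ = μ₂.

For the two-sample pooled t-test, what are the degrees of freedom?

degrees of freedom = 35

df = n₁ + n₂ − 2 = 21 + 16 − 2 = 35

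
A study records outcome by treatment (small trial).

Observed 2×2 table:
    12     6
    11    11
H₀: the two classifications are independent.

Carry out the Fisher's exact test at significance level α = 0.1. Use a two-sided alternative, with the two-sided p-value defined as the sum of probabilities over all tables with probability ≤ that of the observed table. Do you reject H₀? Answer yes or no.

Margins: r₁=18, r₂=22, c₁=23, c₂=17, n=40
p_obs = C(18,12)·C(22,11)/C(40,23); sum pmf over tables with pmf ≤ p_obs
p-value (two-sided) = 0.34756
At α=0.1: p ≥ α → fail to reject H₀

reject H₀: no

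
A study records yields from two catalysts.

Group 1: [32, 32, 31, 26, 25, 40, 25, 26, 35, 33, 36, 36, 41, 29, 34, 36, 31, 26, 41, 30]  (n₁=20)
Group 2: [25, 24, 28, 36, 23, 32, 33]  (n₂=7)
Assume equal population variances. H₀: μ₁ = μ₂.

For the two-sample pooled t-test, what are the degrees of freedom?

df = n₁ + n₂ − 2 = 20 + 7 − 2 = 25

degrees of freedom = 25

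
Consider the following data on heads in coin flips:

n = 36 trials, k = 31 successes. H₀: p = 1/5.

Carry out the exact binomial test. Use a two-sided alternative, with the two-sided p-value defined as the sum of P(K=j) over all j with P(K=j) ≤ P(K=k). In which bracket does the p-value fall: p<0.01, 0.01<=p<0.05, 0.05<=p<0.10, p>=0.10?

Exact binomial: n=36, k=31, p₀=1/5=0.2000
P(X=j) = C(n,j)·p₀^j·(1−p₀)^(n−j); p = Σ P(X=j) over j with P(X=j) ≤ P(X=31)
p-value (two-sided) = 0.00000
→ bracket: p<0.01

p-value bracket: p<0.01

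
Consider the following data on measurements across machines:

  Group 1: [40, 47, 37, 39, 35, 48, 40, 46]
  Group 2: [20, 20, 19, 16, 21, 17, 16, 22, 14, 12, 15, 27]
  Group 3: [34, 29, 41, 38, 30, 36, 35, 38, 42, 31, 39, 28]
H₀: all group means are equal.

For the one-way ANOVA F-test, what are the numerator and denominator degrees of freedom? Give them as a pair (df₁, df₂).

k = 3 groups, N = 32 total
df = (k−1, N−k) = (3−1, 32−3) = (2, 29)

degrees of freedom = [2, 29]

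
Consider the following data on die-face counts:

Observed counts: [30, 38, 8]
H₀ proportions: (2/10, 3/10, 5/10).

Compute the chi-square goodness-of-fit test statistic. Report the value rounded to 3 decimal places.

n = 76; E_i = n·p_i = [15.20, 22.80, 38.00]
χ² = (30−15.20)²/15.20 + (38−22.80)²/22.80 + (8−38.00)²/38.00 = 48.2281
df = 2

test statistic = 48.228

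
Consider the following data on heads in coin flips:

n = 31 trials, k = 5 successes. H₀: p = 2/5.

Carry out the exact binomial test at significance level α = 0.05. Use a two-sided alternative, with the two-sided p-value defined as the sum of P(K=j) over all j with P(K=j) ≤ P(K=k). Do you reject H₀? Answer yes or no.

Exact binomial: n=31, k=5, p₀=2/5=0.4000
P(X=j) = C(n,j)·p₀^j·(1−p₀)^(n−j); p = Σ P(X=j) over j with P(X=j) ≤ P(X=5)
p-value (two-sided) = 0.00565
At α=0.05: p < α → reject H₀

reject H₀: yes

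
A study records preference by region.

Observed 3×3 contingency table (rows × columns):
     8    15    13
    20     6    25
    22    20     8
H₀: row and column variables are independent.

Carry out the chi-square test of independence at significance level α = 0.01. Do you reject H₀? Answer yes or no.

reject H₀: yes

Row totals [36, 51, 50], col totals [50, 41, 46], n=137
χ² = (8−13.14)²/13.14 + (15−10.77)²/10.77 + (13−12.09)²/12.09 + (20−18.61)²/18.61 + (6−15.26)²/15.26 + (25−17.12)²/17.12 + (22−18.25)²/18.25 + (20−14.96)²/14.96 + (8−16.79)²/16.79 = 20.1508
df = 4
p-value (upper-tail) = 0.00047
At α=0.01: p < α → reject H₀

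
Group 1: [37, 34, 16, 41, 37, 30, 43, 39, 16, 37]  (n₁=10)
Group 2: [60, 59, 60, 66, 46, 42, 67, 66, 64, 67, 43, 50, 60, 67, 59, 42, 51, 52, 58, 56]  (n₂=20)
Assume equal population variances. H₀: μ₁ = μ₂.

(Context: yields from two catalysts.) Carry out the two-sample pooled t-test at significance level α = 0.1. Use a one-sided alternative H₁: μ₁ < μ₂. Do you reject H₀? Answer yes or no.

x̄₁=33.000, s₁=9.638, n₁=10
x̄₂=56.750, s₂=8.656, n₂=20
s_p² = [9·9.638² + 19·8.656²]/28 = 80.7054
SE = √(s_p²·(1/10+1/20)) = 3.4793
t = (33.000−56.750)/3.4793 = -6.8260
df = 28
p-value (one-sided, H₁ less) = 0.00000
At α=0.1: p < α → reject H₀

reject H₀: yes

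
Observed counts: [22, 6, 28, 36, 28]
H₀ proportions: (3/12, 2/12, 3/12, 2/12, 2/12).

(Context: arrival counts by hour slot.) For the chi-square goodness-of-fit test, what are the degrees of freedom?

df = k − 1 = 5 − 1 = 4

degrees of freedom = 4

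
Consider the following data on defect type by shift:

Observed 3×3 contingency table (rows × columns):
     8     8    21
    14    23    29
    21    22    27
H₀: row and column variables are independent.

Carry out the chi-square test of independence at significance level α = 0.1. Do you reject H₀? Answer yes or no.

reject H₀: no

Row totals [37, 66, 70], col totals [43, 53, 77], n=173
χ² = (8−9.20)²/9.20 + (8−11.34)²/11.34 + (21−16.47)²/16.47 + (14−16.40)²/16.40 + (23−20.22)²/20.22 + (29−29.38)²/29.38 + (21−17.40)²/17.40 + (22−21.45)²/21.45 + (27−31.16)²/31.16 = 4.4378
df = 4
p-value (upper-tail) = 0.34998
At α=0.1: p ≥ α → fail to reject H₀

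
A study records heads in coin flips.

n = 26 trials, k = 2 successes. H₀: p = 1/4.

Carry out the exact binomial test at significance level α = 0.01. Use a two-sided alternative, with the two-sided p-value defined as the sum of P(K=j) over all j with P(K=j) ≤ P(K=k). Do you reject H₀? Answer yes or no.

reject H₀: no

Exact binomial: n=26, k=2, p₀=1/4=0.2500
P(X=j) = C(n,j)·p₀^j·(1−p₀)^(n−j); p = Σ P(X=j) over j with P(X=j) ≤ P(X=2)
p-value (two-sided) = 0.04131
At α=0.01: p ≥ α → fail to reject H₀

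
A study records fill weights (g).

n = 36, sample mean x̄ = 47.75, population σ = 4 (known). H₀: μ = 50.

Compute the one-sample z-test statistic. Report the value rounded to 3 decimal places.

SE = σ/√n = 4/√36 = 0.6667
z = (x̄−μ₀)/SE = (47.75−50)/0.6667 = -3.3750

test statistic = -3.375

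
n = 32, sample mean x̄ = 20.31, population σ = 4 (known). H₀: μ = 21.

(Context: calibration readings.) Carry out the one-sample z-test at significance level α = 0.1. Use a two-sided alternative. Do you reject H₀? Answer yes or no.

SE = σ/√n = 4/√32 = 0.7071
z = (x̄−μ₀)/SE = (20.31−21)/0.7071 = -0.9758
p-value (two-sided) = 0.32916
At α=0.1: p ≥ α → fail to reject H₀

reject H₀: no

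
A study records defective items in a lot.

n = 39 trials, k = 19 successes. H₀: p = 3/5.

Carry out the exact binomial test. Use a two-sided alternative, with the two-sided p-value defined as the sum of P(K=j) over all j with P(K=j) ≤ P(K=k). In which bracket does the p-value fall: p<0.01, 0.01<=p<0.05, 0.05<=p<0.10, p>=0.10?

p-value bracket: p>=0.10

Exact binomial: n=39, k=19, p₀=3/5=0.6000
P(X=j) = C(n,j)·p₀^j·(1−p₀)^(n−j); p = Σ P(X=j) over j with P(X=j) ≤ P(X=19)
p-value (two-sided) = 0.19028
→ bracket: p>=0.10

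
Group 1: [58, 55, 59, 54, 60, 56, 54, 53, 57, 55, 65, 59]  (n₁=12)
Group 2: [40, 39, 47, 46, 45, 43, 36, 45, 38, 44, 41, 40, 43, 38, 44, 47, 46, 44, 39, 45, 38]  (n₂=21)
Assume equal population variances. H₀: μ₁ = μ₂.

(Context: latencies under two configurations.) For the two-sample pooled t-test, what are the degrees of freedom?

degrees of freedom = 31

df = n₁ + n₂ − 2 = 12 + 21 − 2 = 31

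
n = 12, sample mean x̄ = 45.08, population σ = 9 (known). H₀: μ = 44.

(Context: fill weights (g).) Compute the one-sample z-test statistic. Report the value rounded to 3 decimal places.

test statistic = 0.416

SE = σ/√n = 9/√12 = 2.5981
z = (x̄−μ₀)/SE = (45.08−44)/2.5981 = 0.4157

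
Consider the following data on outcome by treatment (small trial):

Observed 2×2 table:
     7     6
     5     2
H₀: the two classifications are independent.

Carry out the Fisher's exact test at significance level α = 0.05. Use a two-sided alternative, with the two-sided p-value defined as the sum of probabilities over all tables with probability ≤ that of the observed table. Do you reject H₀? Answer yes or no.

reject H₀: no

Margins: r₁=13, r₂=7, c₁=12, c₂=8, n=20
p_obs = C(13,7)·C(7,5)/C(20,12); sum pmf over tables with pmf ≤ p_obs
p-value (two-sided) = 0.64241
At α=0.05: p ≥ α → fail to reject H₀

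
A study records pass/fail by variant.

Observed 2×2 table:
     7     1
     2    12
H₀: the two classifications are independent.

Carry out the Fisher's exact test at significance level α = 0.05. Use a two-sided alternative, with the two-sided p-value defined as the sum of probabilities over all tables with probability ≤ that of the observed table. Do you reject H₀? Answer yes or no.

Margins: r₁=8, r₂=14, c₁=9, c₂=13, n=22
p_obs = C(8,7)·C(14,2)/C(22,9); sum pmf over tables with pmf ≤ p_obs
p-value (two-sided) = 0.00149
At α=0.05: p < α → reject H₀

reject H₀: yes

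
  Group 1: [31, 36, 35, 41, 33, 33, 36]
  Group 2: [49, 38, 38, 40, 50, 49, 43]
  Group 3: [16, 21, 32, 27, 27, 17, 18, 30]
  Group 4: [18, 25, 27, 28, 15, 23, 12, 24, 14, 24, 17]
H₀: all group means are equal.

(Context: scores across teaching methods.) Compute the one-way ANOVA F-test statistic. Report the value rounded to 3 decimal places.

Group means [35.00, 43.86, 23.50, 20.64], grand mean 29.303
SSB = Σnᵢ(x̄ᵢ−x̄)² = 2805.567; SSW = ΣΣ(x−x̄ᵢ)² = 823.403
MSB = 2805.567/3 = 935.1890; MSW = 823.403/29 = 28.3932
F = MSB/MSW = 32.9371
df = (3, 29)

test statistic = 32.937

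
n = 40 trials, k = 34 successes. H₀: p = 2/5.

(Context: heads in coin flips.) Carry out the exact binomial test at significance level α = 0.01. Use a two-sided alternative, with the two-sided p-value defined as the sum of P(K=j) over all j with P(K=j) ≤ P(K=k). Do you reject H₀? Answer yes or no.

Exact binomial: n=40, k=34, p₀=2/5=0.4000
P(X=j) = C(n,j)·p₀^j·(1−p₀)^(n−j); p = Σ P(X=j) over j with P(X=j) ≤ P(X=34)
p-value (two-sided) = 0.00000
At α=0.01: p < α → reject H₀

reject H₀: yes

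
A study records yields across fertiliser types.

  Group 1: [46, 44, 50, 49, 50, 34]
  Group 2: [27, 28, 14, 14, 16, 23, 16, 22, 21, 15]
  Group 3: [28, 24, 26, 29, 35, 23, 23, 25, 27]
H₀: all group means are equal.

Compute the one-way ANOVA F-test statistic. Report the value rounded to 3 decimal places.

Group means [45.50, 19.60, 26.67], grand mean 28.360
SSB = Σnᵢ(x̄ᵢ−x̄)² = 2555.860; SSW = ΣΣ(x−x̄ᵢ)² = 555.900
MSB = 2555.860/2 = 1277.9300; MSW = 555.900/22 = 25.2682
F = MSB/MSW = 50.5747
df = (2, 22)

test statistic = 50.575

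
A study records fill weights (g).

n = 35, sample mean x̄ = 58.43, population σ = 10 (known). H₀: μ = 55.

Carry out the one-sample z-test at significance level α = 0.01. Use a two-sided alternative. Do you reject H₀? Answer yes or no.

reject H₀: no

SE = σ/√n = 10/√35 = 1.6903
z = (x̄−μ₀)/SE = (58.43−55)/1.6903 = 2.0292
p-value (two-sided) = 0.04244
At α=0.01: p ≥ α → fail to reject H₀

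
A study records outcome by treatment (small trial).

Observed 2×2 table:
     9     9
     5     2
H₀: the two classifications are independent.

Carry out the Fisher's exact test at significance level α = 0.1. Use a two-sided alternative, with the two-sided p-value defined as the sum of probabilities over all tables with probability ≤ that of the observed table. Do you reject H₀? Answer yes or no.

Margins: r₁=18, r₂=7, c₁=14, c₂=11, n=25
p_obs = C(18,9)·C(7,5)/C(25,14); sum pmf over tables with pmf ≤ p_obs
p-value (two-sided) = 0.40652
At α=0.1: p ≥ α → fail to reject H₀

reject H₀: no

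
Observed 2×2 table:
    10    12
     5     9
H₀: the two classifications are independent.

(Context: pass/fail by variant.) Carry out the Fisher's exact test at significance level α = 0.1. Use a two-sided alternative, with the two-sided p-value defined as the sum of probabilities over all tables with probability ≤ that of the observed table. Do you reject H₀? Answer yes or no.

reject H₀: no

Margins: r₁=22, r₂=14, c₁=15, c₂=21, n=36
p_obs = C(22,10)·C(14,5)/C(36,15); sum pmf over tables with pmf ≤ p_obs
p-value (two-sided) = 0.73172
At α=0.1: p ≥ α → fail to reject H₀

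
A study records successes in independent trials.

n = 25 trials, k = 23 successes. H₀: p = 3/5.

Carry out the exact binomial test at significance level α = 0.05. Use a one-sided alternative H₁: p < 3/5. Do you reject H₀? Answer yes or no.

reject H₀: no

Exact binomial: n=25, k=23, p₀=3/5=0.6000
P(X≤23) from Σ C(n,i)·p₀^i·(1−p₀)^(n−i)
p-value (one-sided, H₁ less) = 0.99995
At α=0.05: p ≥ α → fail to reject H₀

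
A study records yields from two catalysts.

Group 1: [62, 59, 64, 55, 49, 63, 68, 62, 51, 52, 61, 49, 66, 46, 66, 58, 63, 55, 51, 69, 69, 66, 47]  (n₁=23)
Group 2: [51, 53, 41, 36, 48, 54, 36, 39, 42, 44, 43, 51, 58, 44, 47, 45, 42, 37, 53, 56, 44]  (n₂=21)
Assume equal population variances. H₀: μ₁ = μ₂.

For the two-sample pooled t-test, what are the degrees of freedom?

df = n₁ + n₂ − 2 = 23 + 21 − 2 = 42

degrees of freedom = 42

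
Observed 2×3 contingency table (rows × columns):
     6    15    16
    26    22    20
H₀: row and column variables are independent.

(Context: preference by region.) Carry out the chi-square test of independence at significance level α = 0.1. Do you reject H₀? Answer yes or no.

reject H₀: yes

Row totals [37, 68], col totals [32, 37, 36], n=105
χ² = (6−11.28)²/11.28 + (15−13.04)²/13.04 + (16−12.69)²/12.69 + (26−20.72)²/20.72 + (22−23.96)²/23.96 + (20−23.31)²/23.31 = 5.6049
df = 2
p-value (upper-tail) = 0.06066
At α=0.1: p < α → reject H₀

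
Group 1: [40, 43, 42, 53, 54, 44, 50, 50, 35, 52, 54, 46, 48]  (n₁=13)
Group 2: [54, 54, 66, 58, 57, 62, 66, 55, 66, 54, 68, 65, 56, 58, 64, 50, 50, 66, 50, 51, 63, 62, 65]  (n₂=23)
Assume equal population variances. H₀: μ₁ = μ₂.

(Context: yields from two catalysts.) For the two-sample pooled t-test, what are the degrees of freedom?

degrees of freedom = 34

df = n₁ + n₂ − 2 = 13 + 23 − 2 = 34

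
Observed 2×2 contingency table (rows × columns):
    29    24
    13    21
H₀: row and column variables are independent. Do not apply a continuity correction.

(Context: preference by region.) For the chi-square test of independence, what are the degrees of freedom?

df = (r−1)(c−1) = (2−1)·(2−1) = 1

degrees of freedom = 1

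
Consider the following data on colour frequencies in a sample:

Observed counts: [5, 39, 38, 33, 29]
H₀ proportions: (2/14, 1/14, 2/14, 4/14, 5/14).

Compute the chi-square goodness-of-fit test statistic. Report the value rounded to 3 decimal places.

n = 144; E_i = n·p_i = [20.57, 10.29, 20.57, 41.14, 51.43]
χ² = (5−20.57)²/20.57 + (39−10.29)²/10.29 + (38−20.57)²/20.57 + (33−41.14)²/41.14 + (29−51.43)²/51.43 = 118.1063
df = 4

test statistic = 118.106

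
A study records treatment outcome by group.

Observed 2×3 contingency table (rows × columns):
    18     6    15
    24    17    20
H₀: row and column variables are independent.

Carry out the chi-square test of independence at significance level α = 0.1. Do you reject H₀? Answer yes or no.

Row totals [39, 61], col totals [42, 23, 35], n=100
χ² = (18−16.38)²/16.38 + (6−8.97)²/8.97 + (15−13.65)²/13.65 + (24−25.62)²/25.62 + (17−14.03)²/14.03 + (20−21.35)²/21.35 = 2.0936
df = 2
p-value (upper-tail) = 0.35105
At α=0.1: p ≥ α → fail to reject H₀

reject H₀: no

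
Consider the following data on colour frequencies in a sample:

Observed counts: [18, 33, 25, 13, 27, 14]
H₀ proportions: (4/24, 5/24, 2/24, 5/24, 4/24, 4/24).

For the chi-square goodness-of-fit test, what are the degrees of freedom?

degrees of freedom = 5

df = k − 1 = 6 − 1 = 5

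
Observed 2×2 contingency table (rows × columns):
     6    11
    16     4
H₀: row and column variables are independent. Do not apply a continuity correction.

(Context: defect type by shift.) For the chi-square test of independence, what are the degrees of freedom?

df = (r−1)(c−1) = (2−1)·(2−1) = 1

degrees of freedom = 1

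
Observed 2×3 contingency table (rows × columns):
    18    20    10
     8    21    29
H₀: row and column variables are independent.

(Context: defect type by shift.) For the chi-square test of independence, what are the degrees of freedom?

degrees of freedom = 2

df = (r−1)(c−1) = (2−1)·(3−1) = 2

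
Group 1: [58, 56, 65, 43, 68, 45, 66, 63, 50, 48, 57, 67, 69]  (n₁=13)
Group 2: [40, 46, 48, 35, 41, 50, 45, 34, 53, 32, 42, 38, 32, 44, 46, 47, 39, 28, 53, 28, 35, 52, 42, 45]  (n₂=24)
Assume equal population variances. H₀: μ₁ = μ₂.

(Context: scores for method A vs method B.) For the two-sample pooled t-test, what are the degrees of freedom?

degrees of freedom = 35

df = n₁ + n₂ − 2 = 13 + 24 − 2 = 35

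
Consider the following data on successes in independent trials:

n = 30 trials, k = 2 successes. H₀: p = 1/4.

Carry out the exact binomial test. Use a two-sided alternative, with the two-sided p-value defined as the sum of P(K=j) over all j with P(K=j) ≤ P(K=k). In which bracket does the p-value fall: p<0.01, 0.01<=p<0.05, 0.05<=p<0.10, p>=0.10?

p-value bracket: 0.01<=p<0.05

Exact binomial: n=30, k=2, p₀=1/4=0.2500
P(X=j) = C(n,j)·p₀^j·(1−p₀)^(n−j); p = Σ P(X=j) over j with P(X=j) ≤ P(X=2)
p-value (two-sided) = 0.01878
→ bracket: 0.01<=p<0.05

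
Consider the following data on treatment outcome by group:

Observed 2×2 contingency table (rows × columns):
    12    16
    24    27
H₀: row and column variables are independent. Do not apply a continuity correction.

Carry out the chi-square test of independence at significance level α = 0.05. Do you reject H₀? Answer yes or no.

reject H₀: no

Row totals [28, 51], col totals [36, 43], n=79
χ² = (12−12.76)²/12.76 + (16−15.24)²/15.24 + (24−23.24)²/23.24 + (27−27.76)²/27.76 = 0.1287
df = 1
p-value (upper-tail) = 0.71983
At α=0.05: p ≥ α → fail to reject H₀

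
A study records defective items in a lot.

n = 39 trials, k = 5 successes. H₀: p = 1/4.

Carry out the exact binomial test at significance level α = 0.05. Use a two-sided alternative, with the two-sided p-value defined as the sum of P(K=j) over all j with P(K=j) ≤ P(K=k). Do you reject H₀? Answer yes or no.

reject H₀: no

Exact binomial: n=39, k=5, p₀=1/4=0.2500
P(X=j) = C(n,j)·p₀^j·(1−p₀)^(n−j); p = Σ P(X=j) over j with P(X=j) ≤ P(X=5)
p-value (two-sided) = 0.09508
At α=0.05: p ≥ α → fail to reject H₀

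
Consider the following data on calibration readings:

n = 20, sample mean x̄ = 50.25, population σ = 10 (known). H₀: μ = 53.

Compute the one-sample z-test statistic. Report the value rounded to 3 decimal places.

test statistic = -1.230

SE = σ/√n = 10/√20 = 2.2361
z = (x̄−μ₀)/SE = (50.25−53)/2.2361 = -1.2298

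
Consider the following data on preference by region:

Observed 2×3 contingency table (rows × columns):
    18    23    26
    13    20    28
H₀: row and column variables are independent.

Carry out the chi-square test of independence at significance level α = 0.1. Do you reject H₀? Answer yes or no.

reject H₀: no

Row totals [67, 61], col totals [31, 43, 54], n=128
χ² = (18−16.23)²/16.23 + (23−22.51)²/22.51 + (26−28.27)²/28.27 + (13−14.77)²/14.77 + (20−20.49)²/20.49 + (28−25.73)²/25.73 = 0.8104
df = 2
p-value (upper-tail) = 0.66686
At α=0.1: p ≥ α → fail to reject H₀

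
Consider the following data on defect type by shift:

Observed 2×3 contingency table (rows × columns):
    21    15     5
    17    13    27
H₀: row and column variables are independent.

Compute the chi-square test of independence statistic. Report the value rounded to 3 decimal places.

test statistic = 13.435

Row totals [41, 57], col totals [38, 28, 32], n=98
χ² = (21−15.90)²/15.90 + (15−11.71)²/11.71 + (5−13.39)²/13.39 + (17−22.10)²/22.10 + (13−16.29)²/16.29 + (27−18.61)²/18.61 = 13.4348
df = 2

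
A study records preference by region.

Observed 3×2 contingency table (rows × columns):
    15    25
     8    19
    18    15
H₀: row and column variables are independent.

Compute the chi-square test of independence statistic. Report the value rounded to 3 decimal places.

Row totals [40, 27, 33], col totals [41, 59], n=100
χ² = (15−16.40)²/16.40 + (25−23.60)²/23.60 + (8−11.07)²/11.07 + (19−15.93)²/15.93 + (18−13.53)²/13.53 + (15−19.47)²/19.47 = 4.1486
df = 2

test statistic = 4.149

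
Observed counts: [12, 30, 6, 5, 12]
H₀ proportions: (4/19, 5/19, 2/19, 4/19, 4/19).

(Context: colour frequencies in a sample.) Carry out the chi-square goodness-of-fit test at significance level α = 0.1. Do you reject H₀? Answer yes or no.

n = 65; E_i = n·p_i = [13.68, 17.11, 6.84, 13.68, 13.68]
χ² = (12−13.68)²/13.68 + (30−17.11)²/17.11 + (6−6.84)²/6.84 + (5−13.68)²/13.68 + (12−13.68)²/13.68 = 15.7500
df = 4
p-value (upper-tail) = 0.00337
At α=0.1: p < α → reject H₀

reject H₀: yes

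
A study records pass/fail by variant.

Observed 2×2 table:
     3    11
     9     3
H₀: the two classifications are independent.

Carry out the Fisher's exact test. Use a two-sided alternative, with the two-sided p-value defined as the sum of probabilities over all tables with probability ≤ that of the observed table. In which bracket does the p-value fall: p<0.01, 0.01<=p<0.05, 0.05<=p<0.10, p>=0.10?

Margins: r₁=14, r₂=12, c₁=12, c₂=14, n=26
p_obs = C(14,3)·C(12,9)/C(26,12); sum pmf over tables with pmf ≤ p_obs
p-value (two-sided) = 0.01623
→ bracket: 0.01<=p<0.05

p-value bracket: 0.01<=p<0.05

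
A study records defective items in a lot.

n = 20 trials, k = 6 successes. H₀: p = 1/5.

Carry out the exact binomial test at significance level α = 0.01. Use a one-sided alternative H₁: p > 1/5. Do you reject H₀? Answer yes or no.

Exact binomial: n=20, k=6, p₀=1/5=0.2000
P(X≥6) from Σ C(n,i)·p₀^i·(1−p₀)^(n−i)
p-value (one-sided, H₁ greater) = 0.19579
At α=0.01: p ≥ α → fail to reject H₀

reject H₀: no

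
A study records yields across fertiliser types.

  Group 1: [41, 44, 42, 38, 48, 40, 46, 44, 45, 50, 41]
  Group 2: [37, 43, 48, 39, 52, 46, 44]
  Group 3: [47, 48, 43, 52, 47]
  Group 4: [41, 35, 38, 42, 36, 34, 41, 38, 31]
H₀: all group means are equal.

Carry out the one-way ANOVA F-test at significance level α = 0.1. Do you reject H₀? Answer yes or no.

reject H₀: yes

Group means [43.55, 44.14, 47.40, 37.33], grand mean 42.531
SSB = Σnᵢ(x̄ᵢ−x̄)² = 391.184; SSW = ΣΣ(x−x̄ᵢ)² = 436.784
MSB = 391.184/3 = 130.3948; MSW = 436.784/28 = 15.5994
F = MSB/MSW = 8.3589
df = (3, 28)
p-value (upper-tail) = 0.00040
At α=0.1: p < α → reject H₀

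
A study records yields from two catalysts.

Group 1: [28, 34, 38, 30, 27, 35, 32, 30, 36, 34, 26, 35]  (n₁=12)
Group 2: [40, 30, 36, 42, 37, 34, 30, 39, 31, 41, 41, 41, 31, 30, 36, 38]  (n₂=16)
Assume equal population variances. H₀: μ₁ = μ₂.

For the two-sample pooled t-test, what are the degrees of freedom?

df = n₁ + n₂ − 2 = 12 + 16 − 2 = 26

degrees of freedom = 26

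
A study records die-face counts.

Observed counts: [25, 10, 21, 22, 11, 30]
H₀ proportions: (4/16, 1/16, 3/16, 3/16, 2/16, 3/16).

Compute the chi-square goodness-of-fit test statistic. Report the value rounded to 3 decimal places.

test statistic = 5.381

n = 119; E_i = n·p_i = [29.75, 7.44, 22.31, 22.31, 14.88, 22.31]
χ² = (25−29.75)²/29.75 + (10−7.44)²/7.44 + (21−22.31)²/22.31 + (22−22.31)²/22.31 + (11−14.88)²/14.88 + (30−22.31)²/22.31 = 5.3810
df = 5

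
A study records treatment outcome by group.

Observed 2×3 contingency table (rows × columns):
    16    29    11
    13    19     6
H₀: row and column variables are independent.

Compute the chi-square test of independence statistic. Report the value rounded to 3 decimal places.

test statistic = 0.433

Row totals [56, 38], col totals [29, 48, 17], n=94
χ² = (16−17.28)²/17.28 + (29−28.60)²/28.60 + (11−10.13)²/10.13 + (13−11.72)²/11.72 + (19−19.40)²/19.40 + (6−6.87)²/6.87 = 0.4333
df = 2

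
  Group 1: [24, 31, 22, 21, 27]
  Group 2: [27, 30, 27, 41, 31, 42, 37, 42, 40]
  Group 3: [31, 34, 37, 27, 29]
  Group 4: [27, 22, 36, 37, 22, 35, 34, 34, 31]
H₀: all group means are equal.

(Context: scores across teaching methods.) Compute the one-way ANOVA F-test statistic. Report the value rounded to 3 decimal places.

Group means [25.00, 35.22, 31.60, 30.89], grand mean 31.357
SSB = Σnᵢ(x̄ᵢ−x̄)² = 338.784; SSW = ΣΣ(x−x̄ᵢ)² = 733.644
MSB = 338.784/3 = 112.9280; MSW = 733.644/24 = 30.5685
F = MSB/MSW = 3.6943
df = (3, 24)

test statistic = 3.694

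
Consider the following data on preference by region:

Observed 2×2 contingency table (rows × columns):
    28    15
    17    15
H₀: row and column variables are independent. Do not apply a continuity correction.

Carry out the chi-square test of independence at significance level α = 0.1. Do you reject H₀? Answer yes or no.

reject H₀: no

Row totals [43, 32], col totals [45, 30], n=75
χ² = (28−25.80)²/25.80 + (15−17.20)²/17.20 + (17−19.20)²/19.20 + (15−12.80)²/12.80 = 1.0992
df = 1
p-value (upper-tail) = 0.29444
At α=0.1: p ≥ α → fail to reject H₀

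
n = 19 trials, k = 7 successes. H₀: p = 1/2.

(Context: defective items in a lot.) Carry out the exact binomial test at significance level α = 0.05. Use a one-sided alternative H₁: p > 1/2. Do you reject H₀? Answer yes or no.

Exact binomial: n=19, k=7, p₀=1/2=0.5000
P(X≥7) from Σ C(n,i)·p₀^i·(1−p₀)^(n−i)
p-value (one-sided, H₁ greater) = 0.91647
At α=0.05: p ≥ α → fail to reject H₀

reject H₀: no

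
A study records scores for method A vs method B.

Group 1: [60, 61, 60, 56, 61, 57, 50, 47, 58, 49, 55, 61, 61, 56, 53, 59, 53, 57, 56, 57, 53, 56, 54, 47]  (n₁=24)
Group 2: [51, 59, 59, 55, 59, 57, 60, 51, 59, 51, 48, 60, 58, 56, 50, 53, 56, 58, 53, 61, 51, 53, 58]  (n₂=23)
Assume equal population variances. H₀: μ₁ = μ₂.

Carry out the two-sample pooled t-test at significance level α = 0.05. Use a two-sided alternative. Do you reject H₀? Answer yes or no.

reject H₀: no

x̄₁=55.708, s₁=4.298, n₁=24
x̄₂=55.478, s₂=3.860, n₂=23
s_p² = [23·4.298² + 22·3.860²]/45 = 16.7266
SE = √(s_p²·(1/24+1/23)) = 1.1934
t = (55.708−55.478)/1.1934 = 0.1928
df = 45
p-value (two-sided) = 0.84799
At α=0.05: p ≥ α → fail to reject H₀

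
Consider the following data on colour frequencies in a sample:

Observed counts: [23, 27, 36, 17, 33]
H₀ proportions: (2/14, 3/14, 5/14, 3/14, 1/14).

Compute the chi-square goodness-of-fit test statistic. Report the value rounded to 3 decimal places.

test statistic = 64.945

n = 136; E_i = n·p_i = [19.43, 29.14, 48.57, 29.14, 9.71]
χ² = (23−19.43)²/19.43 + (27−29.14)²/29.14 + (36−48.57)²/48.57 + (17−29.14)²/29.14 + (33−9.71)²/9.71 = 64.9446
df = 4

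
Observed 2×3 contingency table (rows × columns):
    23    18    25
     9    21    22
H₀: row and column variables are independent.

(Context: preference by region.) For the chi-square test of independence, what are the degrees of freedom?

df = (r−1)(c−1) = (2−1)·(3−1) = 2

degrees of freedom = 2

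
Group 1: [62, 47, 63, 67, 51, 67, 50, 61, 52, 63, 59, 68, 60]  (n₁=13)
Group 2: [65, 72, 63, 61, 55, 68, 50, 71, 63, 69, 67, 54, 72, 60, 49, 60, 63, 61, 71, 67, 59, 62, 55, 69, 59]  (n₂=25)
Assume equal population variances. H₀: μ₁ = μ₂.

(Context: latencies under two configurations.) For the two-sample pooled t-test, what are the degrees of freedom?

degrees of freedom = 36

df = n₁ + n₂ − 2 = 13 + 25 − 2 = 36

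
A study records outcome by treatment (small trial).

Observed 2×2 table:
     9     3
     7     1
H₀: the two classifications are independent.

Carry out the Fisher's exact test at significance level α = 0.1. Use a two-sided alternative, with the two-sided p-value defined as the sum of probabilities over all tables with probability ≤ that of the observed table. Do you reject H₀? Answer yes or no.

reject H₀: no

Margins: r₁=12, r₂=8, c₁=16, c₂=4, n=20
p_obs = C(12,9)·C(8,7)/C(20,16); sum pmf over tables with pmf ≤ p_obs
p-value (two-sided) = 0.61858
At α=0.1: p ≥ α → fail to reject H₀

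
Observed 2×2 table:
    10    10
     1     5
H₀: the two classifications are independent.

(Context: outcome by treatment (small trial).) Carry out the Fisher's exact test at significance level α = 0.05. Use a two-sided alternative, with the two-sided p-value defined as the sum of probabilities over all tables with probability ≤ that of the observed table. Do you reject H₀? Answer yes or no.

reject H₀: no

Margins: r₁=20, r₂=6, c₁=11, c₂=15, n=26
p_obs = C(20,10)·C(6,1)/C(26,11); sum pmf over tables with pmf ≤ p_obs
p-value (two-sided) = 0.19732
At α=0.05: p ≥ α → fail to reject H₀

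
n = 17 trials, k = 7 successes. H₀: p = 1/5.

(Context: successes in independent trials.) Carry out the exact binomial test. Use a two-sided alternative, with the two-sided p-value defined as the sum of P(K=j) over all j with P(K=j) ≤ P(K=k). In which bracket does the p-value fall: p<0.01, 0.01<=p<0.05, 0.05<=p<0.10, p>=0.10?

Exact binomial: n=17, k=7, p₀=1/5=0.2000
P(X=j) = C(n,j)·p₀^j·(1−p₀)^(n−j); p = Σ P(X=j) over j with P(X=j) ≤ P(X=7)
p-value (two-sided) = 0.06018
→ bracket: 0.05<=p<0.10

p-value bracket: 0.05<=p<0.10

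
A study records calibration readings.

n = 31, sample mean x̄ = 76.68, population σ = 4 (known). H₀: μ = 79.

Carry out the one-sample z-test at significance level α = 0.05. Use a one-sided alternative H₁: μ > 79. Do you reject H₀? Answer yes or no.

reject H₀: no

SE = σ/√n = 4/√31 = 0.7184
z = (x̄−μ₀)/SE = (76.68−79)/0.7184 = -3.2293
p-value (one-sided, H₁ greater) = 0.99938
At α=0.05: p ≥ α → fail to reject H₀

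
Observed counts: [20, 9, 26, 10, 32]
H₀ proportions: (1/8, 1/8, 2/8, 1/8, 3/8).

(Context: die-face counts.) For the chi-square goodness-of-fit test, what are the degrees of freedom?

degrees of freedom = 4

df = k − 1 = 5 − 1 = 4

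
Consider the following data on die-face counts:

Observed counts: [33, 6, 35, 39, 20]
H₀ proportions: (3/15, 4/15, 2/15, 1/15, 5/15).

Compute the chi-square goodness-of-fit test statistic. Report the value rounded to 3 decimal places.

n = 133; E_i = n·p_i = [26.60, 35.47, 17.73, 8.87, 44.33]
χ² = (33−26.60)²/26.60 + (6−35.47)²/35.47 + (35−17.73)²/17.73 + (39−8.87)²/8.87 + (20−44.33)²/44.33 = 158.5977
df = 4

test statistic = 158.598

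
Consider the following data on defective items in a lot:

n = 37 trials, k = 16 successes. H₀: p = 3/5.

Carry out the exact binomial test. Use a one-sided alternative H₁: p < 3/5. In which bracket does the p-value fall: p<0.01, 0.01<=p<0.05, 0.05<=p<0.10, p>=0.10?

Exact binomial: n=37, k=16, p₀=3/5=0.6000
P(X≤16) from Σ C(n,i)·p₀^i·(1−p₀)^(n−i)
p-value (one-sided, H₁ less) = 0.02904
→ bracket: 0.01<=p<0.05

p-value bracket: 0.01<=p<0.05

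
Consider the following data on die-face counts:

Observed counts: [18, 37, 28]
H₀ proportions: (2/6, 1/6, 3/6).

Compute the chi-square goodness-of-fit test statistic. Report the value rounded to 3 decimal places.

n = 83; E_i = n·p_i = [27.67, 13.83, 41.50]
χ² = (18−27.67)²/27.67 + (37−13.83)²/13.83 + (28−41.50)²/41.50 = 46.5663
df = 2

test statistic = 46.566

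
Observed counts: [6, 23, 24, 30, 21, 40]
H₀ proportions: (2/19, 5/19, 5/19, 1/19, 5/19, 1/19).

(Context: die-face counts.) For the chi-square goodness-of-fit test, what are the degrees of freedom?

df = k − 1 = 6 − 1 = 5

degrees of freedom = 5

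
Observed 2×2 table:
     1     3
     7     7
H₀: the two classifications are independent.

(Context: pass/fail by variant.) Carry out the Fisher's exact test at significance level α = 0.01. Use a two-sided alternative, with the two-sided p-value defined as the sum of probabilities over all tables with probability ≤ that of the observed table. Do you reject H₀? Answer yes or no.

reject H₀: no

Margins: r₁=4, r₂=14, c₁=8, c₂=10, n=18
p_obs = C(4,1)·C(14,7)/C(18,8); sum pmf over tables with pmf ≤ p_obs
p-value (two-sided) = 0.58824
At α=0.01: p ≥ α → fail to reject H₀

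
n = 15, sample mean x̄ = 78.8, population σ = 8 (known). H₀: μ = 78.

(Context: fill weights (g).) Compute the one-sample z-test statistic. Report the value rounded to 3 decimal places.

SE = σ/√n = 8/√15 = 2.0656
z = (x̄−μ₀)/SE = (78.8−78)/2.0656 = 0.3873

test statistic = 0.387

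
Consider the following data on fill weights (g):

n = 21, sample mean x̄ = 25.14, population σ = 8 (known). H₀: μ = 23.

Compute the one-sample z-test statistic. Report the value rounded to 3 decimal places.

test statistic = 1.226

SE = σ/√n = 8/√21 = 1.7457
z = (x̄−μ₀)/SE = (25.14−23)/1.7457 = 1.2258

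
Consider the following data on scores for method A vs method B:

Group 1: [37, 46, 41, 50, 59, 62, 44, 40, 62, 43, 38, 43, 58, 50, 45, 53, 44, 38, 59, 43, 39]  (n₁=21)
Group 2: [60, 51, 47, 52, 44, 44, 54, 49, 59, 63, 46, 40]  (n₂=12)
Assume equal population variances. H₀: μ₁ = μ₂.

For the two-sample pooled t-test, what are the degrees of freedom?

degrees of freedom = 31

df = n₁ + n₂ − 2 = 21 + 12 − 2 = 31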